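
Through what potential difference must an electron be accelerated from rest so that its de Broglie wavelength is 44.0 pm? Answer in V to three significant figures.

p = h/λ = 6.626 × 10⁻³⁴ / 4.400 × 10⁻¹¹ = 1.506 × 10⁻²³ kg·m/s.
KE = p²/(2m) = 1.245 × 10⁻¹⁶ J.
V = KE/e = 1.245 × 10⁻¹⁶ / (1.602 × 10⁻¹⁹) = 777 V.

V = 777 V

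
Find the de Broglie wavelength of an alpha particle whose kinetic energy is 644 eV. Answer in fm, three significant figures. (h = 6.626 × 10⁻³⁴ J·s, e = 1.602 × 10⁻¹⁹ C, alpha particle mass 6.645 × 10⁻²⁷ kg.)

KE = 644 eV = 1.032 × 10⁻¹⁶ J.
p = √(2mKE) = √(2 × 6.645 × 10⁻²⁷ × 1.032 × 10⁻¹⁶) = 1.171 × 10⁻²¹ kg·m/s.
λ = h/p = 6.626 × 10⁻³⁴ / 1.171 × 10⁻²¹ = 5.66 × 10⁻¹³ m = 566 fm.

λ = 566 fm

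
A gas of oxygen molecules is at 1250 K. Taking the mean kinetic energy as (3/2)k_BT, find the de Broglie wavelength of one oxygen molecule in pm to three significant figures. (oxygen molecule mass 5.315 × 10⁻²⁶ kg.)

KE = (3/2)k_BT = 1.5 × 1.381 × 10⁻²³ × 1250 = 2.589 × 10⁻²⁰ J.
p = √(2mKE) = √(2 × 5.315 × 10⁻²⁶ × 2.589 × 10⁻²⁰) = 5.246 × 10⁻²³ kg·m/s.
λ = h/p = 1.26 × 10⁻¹¹ m = 12.6 pm.

λ = 12.6 pm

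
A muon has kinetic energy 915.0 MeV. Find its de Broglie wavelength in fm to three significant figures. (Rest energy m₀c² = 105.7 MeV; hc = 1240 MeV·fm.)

Total energy E = KE + m₀c² = 915.0 + 105.7 = 1020.7 MeV.
(pc)² = E² − (m₀c²)² = (1020.7)² − (105.7)² = 1.031 × 10⁶ MeV², so pc = 1015 MeV.
λ = hc/(pc) = 1240 MeV·fm / 1015 MeV = 1.22 fm.

λ = 1.22 fm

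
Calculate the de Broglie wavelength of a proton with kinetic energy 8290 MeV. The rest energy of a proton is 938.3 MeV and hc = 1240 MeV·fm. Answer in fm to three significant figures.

λ = 0.135 fm

Total energy E = KE + m₀c² = 8290 + 938.3 = 9228.3 MeV.
(pc)² = E² − (m₀c²)² = (9228.3)² − (938.3)² = 8.428 × 10⁷ MeV², so pc = 9180 MeV.
λ = hc/(pc) = 1240 MeV·fm / 9180 MeV = 0.135 fm.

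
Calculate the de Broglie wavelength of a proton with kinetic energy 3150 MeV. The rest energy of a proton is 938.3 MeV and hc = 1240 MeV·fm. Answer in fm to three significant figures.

λ = 0.312 fm

Total energy E = KE + m₀c² = 3150 + 938.3 = 4088.3 MeV.
(pc)² = E² − (m₀c²)² = (4088.3)² − (938.3)² = 1.583 × 10⁷ MeV², so pc = 3979 MeV.
λ = hc/(pc) = 1240 MeV·fm / 3979 MeV = 0.312 fm.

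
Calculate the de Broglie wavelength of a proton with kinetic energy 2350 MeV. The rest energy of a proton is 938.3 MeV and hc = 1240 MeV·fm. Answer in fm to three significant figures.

λ = 0.393 fm

Total energy E = KE + m₀c² = 2350 + 938.3 = 3288.3 MeV.
(pc)² = E² − (m₀c²)² = (3288.3)² − (938.3)² = 9.933 × 10⁶ MeV², so pc = 3152 MeV.
λ = hc/(pc) = 1240 MeV·fm / 3152 MeV = 0.393 fm.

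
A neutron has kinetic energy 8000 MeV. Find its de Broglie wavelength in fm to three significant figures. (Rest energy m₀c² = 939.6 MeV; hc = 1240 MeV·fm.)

Total energy E = KE + m₀c² = 8000 + 939.6 = 8939.6 MeV.
(pc)² = E² − (m₀c²)² = (8939.6)² − (939.6)² = 7.903 × 10⁷ MeV², so pc = 8890 MeV.
λ = hc/(pc) = 1240 MeV·fm / 8890 MeV = 0.139 fm.

λ = 0.139 fm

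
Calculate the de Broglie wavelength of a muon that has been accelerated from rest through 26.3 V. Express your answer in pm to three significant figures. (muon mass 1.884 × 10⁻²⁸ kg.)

λ = 16.6 pm

KE = eV = 1.602 × 10⁻¹⁹ × 26.30 = 4.213 × 10⁻¹⁸ J.
p = √(2mKE) = √(2 × 1.884 × 10⁻²⁸ × 4.213 × 10⁻¹⁸) = 3.984 × 10⁻²³ kg·m/s.
λ = h/p = 6.626 × 10⁻³⁴ / 3.984 × 10⁻²³ = 1.66 × 10⁻¹¹ m = 16.6 pm.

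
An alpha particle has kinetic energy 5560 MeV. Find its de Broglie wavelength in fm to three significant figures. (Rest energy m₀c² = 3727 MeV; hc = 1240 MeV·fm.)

λ = 0.146 fm

Total energy E = KE + m₀c² = 5560 + 3727 = 9287 MeV.
(pc)² = E² − (m₀c²)² = (9287)² − (3727)² = 7.236 × 10⁷ MeV², so pc = 8506 MeV.
λ = hc/(pc) = 1240 MeV·fm / 8506 MeV = 0.146 fm.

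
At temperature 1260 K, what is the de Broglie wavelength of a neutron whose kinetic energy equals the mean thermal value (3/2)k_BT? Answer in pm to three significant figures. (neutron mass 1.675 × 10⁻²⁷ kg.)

λ = 70.9 pm

KE = (3/2)k_BT = 1.5 × 1.381 × 10⁻²³ × 1260 = 2.610 × 10⁻²⁰ J.
p = √(2mKE) = √(2 × 1.675 × 10⁻²⁷ × 2.610 × 10⁻²⁰) = 9.351 × 10⁻²⁴ kg·m/s.
λ = h/p = 7.09 × 10⁻¹¹ m = 70.9 pm.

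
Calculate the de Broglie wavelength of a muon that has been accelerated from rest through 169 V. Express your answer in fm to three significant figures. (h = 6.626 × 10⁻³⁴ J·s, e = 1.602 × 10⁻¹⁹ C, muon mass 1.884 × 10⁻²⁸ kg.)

λ = 6560 fm

KE = eV = 1.602 × 10⁻¹⁹ × 169.0 = 2.707 × 10⁻¹⁷ J.
p = √(2mKE) = √(2 × 1.884 × 10⁻²⁸ × 2.707 × 10⁻¹⁷) = 1.010 × 10⁻²² kg·m/s.
λ = h/p = 6.626 × 10⁻³⁴ / 1.010 × 10⁻²² = 6.56 × 10⁻¹² m = 6560 fm.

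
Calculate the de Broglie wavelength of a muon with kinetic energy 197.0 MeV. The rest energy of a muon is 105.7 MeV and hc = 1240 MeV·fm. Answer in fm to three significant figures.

Total energy E = KE + m₀c² = 197.0 + 105.7 = 302.7 MeV.
(pc)² = E² − (m₀c²)² = (302.7)² − (105.7)² = 8.045 × 10⁴ MeV², so pc = 283.6 MeV.
λ = hc/(pc) = 1240 MeV·fm / 283.6 MeV = 4.37 fm.

λ = 4.37 fm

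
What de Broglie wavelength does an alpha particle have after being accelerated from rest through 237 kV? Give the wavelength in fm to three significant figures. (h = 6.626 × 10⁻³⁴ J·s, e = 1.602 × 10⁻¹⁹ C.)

λ = 20.9 fm

KE = 2eV = 2 × 1.602 × 10⁻¹⁹ × 2.370 × 10⁵ = 7.593 × 10⁻¹⁴ J.
p = √(2mKE) = √(2 × 6.645 × 10⁻²⁷ × 7.593 × 10⁻¹⁴) = 3.177 × 10⁻²⁰ kg·m/s.
λ = h/p = 6.626 × 10⁻³⁴ / 3.177 × 10⁻²⁰ = 2.09 × 10⁻¹⁴ m = 20.9 fm.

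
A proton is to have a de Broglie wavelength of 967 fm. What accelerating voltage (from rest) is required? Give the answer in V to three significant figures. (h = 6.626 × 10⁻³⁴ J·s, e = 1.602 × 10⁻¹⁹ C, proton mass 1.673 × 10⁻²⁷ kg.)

p = h/λ = 6.626 × 10⁻³⁴ / 9.670 × 10⁻¹³ = 6.852 × 10⁻²² kg·m/s.
KE = p²/(2m) = 1.403 × 10⁻¹⁶ J.
V = KE/e = 1.403 × 10⁻¹⁶ / (1.602 × 10⁻¹⁹) = 876 V.

V = 876 V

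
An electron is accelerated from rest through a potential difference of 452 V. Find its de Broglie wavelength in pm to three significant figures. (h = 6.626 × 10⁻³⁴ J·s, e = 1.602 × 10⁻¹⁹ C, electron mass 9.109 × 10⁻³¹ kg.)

λ = 57.7 pm

KE = eV = 1.602 × 10⁻¹⁹ × 452.0 = 7.241 × 10⁻¹⁷ J.
p = √(2mKE) = √(2 × 9.109 × 10⁻³¹ × 7.241 × 10⁻¹⁷) = 1.149 × 10⁻²³ kg·m/s.
λ = h/p = 6.626 × 10⁻³⁴ / 1.149 × 10⁻²³ = 5.77 × 10⁻¹¹ m = 57.7 pm.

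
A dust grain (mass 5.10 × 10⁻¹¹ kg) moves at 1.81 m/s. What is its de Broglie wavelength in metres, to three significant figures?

p = mv = 5.10 × 10⁻¹¹ × 1.81 = 9.231 × 10⁻¹¹ kg·m/s.
λ = h/p = 6.626 × 10⁻³⁴ / 9.231 × 10⁻¹¹ = 7.18 × 10⁻²⁴ m.

λ = 7.18 × 10⁻²⁴ m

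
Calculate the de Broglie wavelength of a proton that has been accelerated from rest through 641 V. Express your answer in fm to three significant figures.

KE = eV = 1.602 × 10⁻¹⁹ × 641.0 = 1.027 × 10⁻¹⁶ J.
p = √(2mKE) = √(2 × 1.673 × 10⁻²⁷ × 1.027 × 10⁻¹⁶) = 5.862 × 10⁻²² kg·m/s.
λ = h/p = 6.626 × 10⁻³⁴ / 5.862 × 10⁻²² = 1.13 × 10⁻¹² m = 1130 fm.

λ = 1130 fm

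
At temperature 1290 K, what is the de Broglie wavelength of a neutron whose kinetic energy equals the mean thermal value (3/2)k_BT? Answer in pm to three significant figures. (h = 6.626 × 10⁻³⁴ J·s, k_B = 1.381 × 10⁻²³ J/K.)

KE = (3/2)k_BT = 1.5 × 1.381 × 10⁻²³ × 1290 = 2.672 × 10⁻²⁰ J.
p = √(2mKE) = √(2 × 1.675 × 10⁻²⁷ × 2.672 × 10⁻²⁰) = 9.461 × 10⁻²⁴ kg·m/s.
λ = h/p = 7.00 × 10⁻¹¹ m = 70.0 pm.

λ = 70.0 pm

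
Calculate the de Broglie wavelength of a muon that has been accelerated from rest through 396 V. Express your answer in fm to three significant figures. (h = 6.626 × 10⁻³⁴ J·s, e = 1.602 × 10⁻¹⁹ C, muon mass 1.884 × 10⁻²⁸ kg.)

λ = 4290 fm

KE = eV = 1.602 × 10⁻¹⁹ × 396.0 = 6.344 × 10⁻¹⁷ J.
p = √(2mKE) = √(2 × 1.884 × 10⁻²⁸ × 6.344 × 10⁻¹⁷) = 1.546 × 10⁻²² kg·m/s.
λ = h/p = 6.626 × 10⁻³⁴ / 1.546 × 10⁻²² = 4.29 × 10⁻¹² m = 4290 fm.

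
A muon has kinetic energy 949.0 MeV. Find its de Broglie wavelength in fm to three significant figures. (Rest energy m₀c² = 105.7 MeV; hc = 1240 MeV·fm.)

λ = 1.18 fm

Total energy E = KE + m₀c² = 949.0 + 105.7 = 1054.7 MeV.
(pc)² = E² − (m₀c²)² = (1054.7)² − (105.7)² = 1.101 × 10⁶ MeV², so pc = 1049 MeV.
λ = hc/(pc) = 1240 MeV·fm / 1049 MeV = 1.18 fm.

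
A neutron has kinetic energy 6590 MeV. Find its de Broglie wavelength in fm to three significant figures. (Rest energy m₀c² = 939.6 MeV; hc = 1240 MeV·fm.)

Total energy E = KE + m₀c² = 6590 + 939.6 = 7529.6 MeV.
(pc)² = E² − (m₀c²)² = (7529.6)² − (939.6)² = 5.581 × 10⁷ MeV², so pc = 7471 MeV.
λ = hc/(pc) = 1240 MeV·fm / 7471 MeV = 0.166 fm.

λ = 0.166 fm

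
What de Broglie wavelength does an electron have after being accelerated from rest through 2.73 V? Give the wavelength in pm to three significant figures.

λ = 742 pm

KE = eV = 1.602 × 10⁻¹⁹ × 2.730 = 4.373 × 10⁻¹⁹ J.
p = √(2mKE) = √(2 × 9.109 × 10⁻³¹ × 4.373 × 10⁻¹⁹) = 8.926 × 10⁻²⁵ kg·m/s.
λ = h/p = 6.626 × 10⁻³⁴ / 8.926 × 10⁻²⁵ = 7.42 × 10⁻¹⁰ m = 742 pm.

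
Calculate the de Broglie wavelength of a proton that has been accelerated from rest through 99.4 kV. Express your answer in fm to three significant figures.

λ = 90.8 fm

KE = eV = 1.602 × 10⁻¹⁹ × 9.940 × 10⁴ = 1.592 × 10⁻¹⁴ J.
p = √(2mKE) = √(2 × 1.673 × 10⁻²⁷ × 1.592 × 10⁻¹⁴) = 7.299 × 10⁻²¹ kg·m/s.
λ = h/p = 6.626 × 10⁻³⁴ / 7.299 × 10⁻²¹ = 9.08 × 10⁻¹⁴ m = 90.8 fm.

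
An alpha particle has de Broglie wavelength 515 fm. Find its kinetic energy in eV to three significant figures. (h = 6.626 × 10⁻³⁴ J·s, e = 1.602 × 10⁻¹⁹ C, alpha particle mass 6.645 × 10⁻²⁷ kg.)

KE = 778 eV

p = h/λ = 6.626 × 10⁻³⁴ / 5.150 × 10⁻¹³ = 1.287 × 10⁻²¹ kg·m/s.
KE = p²/(2m) = (1.287 × 10⁻²¹)² / (2 × 6.645 × 10⁻²⁷) = 1.246 × 10⁻¹⁶ J = 778 eV.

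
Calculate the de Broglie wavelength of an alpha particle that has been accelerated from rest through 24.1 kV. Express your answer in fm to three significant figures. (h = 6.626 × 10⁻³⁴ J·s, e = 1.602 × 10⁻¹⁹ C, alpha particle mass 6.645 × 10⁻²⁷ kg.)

λ = 65.4 fm

KE = 2eV = 2 × 1.602 × 10⁻¹⁹ × 2.410 × 10⁴ = 7.722 × 10⁻¹⁵ J.
p = √(2mKE) = √(2 × 6.645 × 10⁻²⁷ × 7.722 × 10⁻¹⁵) = 1.013 × 10⁻²⁰ kg·m/s.
λ = h/p = 6.626 × 10⁻³⁴ / 1.013 × 10⁻²⁰ = 6.54 × 10⁻¹⁴ m = 65.4 fm.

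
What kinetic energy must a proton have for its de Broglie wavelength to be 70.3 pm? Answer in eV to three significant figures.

p = h/λ = 6.626 × 10⁻³⁴ / 7.030 × 10⁻¹¹ = 9.425 × 10⁻²⁴ kg·m/s.
KE = p²/(2m) = (9.425 × 10⁻²⁴)² / (2 × 1.673 × 10⁻²⁷) = 2.655 × 10⁻²⁰ J = 0.166 eV.

KE = 0.166 eV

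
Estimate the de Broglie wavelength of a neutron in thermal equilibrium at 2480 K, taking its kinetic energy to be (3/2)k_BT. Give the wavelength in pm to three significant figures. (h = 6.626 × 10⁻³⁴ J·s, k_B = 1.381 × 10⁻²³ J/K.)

KE = (3/2)k_BT = 1.5 × 1.381 × 10⁻²³ × 2480 = 5.137 × 10⁻²⁰ J.
p = √(2mKE) = √(2 × 1.675 × 10⁻²⁷ × 5.137 × 10⁻²⁰) = 1.312 × 10⁻²³ kg·m/s.
λ = h/p = 5.05 × 10⁻¹¹ m = 50.5 pm.

λ = 50.5 pm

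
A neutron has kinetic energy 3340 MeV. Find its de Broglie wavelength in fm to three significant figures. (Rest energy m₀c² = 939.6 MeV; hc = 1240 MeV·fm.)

Total energy E = KE + m₀c² = 3340 + 939.6 = 4279.6 MeV.
(pc)² = E² − (m₀c²)² = (4279.6)² − (939.6)² = 1.743 × 10⁷ MeV², so pc = 4175 MeV.
λ = hc/(pc) = 1240 MeV·fm / 4175 MeV = 0.297 fm.

λ = 0.297 fm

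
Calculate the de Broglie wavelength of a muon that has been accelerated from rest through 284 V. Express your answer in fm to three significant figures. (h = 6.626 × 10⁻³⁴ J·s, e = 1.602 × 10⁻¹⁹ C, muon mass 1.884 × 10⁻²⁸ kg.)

KE = eV = 1.602 × 10⁻¹⁹ × 284.0 = 4.550 × 10⁻¹⁷ J.
p = √(2mKE) = √(2 × 1.884 × 10⁻²⁸ × 4.550 × 10⁻¹⁷) = 1.309 × 10⁻²² kg·m/s.
λ = h/p = 6.626 × 10⁻³⁴ / 1.309 × 10⁻²² = 5.06 × 10⁻¹² m = 5060 fm.

λ = 5060 fm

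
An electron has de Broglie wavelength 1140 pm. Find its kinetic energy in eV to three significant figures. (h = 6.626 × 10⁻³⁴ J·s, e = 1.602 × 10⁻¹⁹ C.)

p = h/λ = 6.626 × 10⁻³⁴ / 1.140 × 10⁻⁹ = 5.812 × 10⁻²⁵ kg·m/s.
KE = p²/(2m) = (5.812 × 10⁻²⁵)² / (2 × 9.109 × 10⁻³¹) = 1.854 × 10⁻¹⁹ J = 1.16 eV.

KE = 1.16 eV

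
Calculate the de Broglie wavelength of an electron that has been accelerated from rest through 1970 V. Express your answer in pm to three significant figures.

λ = 27.6 pm

KE = eV = 1.602 × 10⁻¹⁹ × 1970 = 3.156 × 10⁻¹⁶ J.
p = √(2mKE) = √(2 × 9.109 × 10⁻³¹ × 3.156 × 10⁻¹⁶) = 2.398 × 10⁻²³ kg·m/s.
λ = h/p = 6.626 × 10⁻³⁴ / 2.398 × 10⁻²³ = 2.76 × 10⁻¹¹ m = 27.6 pm.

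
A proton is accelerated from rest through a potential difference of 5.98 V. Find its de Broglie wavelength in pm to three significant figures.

λ = 11.7 pm

KE = eV = 1.602 × 10⁻¹⁹ × 5.980 = 9.580 × 10⁻¹⁹ J.
p = √(2mKE) = √(2 × 1.673 × 10⁻²⁷ × 9.580 × 10⁻¹⁹) = 5.662 × 10⁻²³ kg·m/s.
λ = h/p = 6.626 × 10⁻³⁴ / 5.662 × 10⁻²³ = 1.17 × 10⁻¹¹ m = 11.7 pm.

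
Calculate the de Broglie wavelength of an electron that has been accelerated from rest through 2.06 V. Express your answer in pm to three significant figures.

KE = eV = 1.602 × 10⁻¹⁹ × 2.060 = 3.300 × 10⁻¹⁹ J.
p = √(2mKE) = √(2 × 9.109 × 10⁻³¹ × 3.300 × 10⁻¹⁹) = 7.754 × 10⁻²⁵ kg·m/s.
λ = h/p = 6.626 × 10⁻³⁴ / 7.754 × 10⁻²⁵ = 8.55 × 10⁻¹⁰ m = 855 pm.

λ = 855 pm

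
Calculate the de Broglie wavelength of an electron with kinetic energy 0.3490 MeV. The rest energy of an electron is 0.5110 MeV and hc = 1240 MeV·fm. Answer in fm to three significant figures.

λ = 1790 fm

Total energy E = KE + m₀c² = 0.3490 + 0.5110 = 0.8600 MeV.
(pc)² = E² − (m₀c²)² = (0.8600)² − (0.5110)² = 0.4785 MeV², so pc = 0.6917 MeV.
λ = hc/(pc) = 1240 MeV·fm / 0.6917 MeV = 1790 fm.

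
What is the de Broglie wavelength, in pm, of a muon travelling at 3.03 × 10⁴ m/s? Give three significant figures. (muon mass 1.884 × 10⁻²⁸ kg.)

p = mv = 1.884 × 10⁻²⁸ × 3.03 × 10⁴ = 5.709 × 10⁻²⁴ kg·m/s.
λ = h/p = 6.626 × 10⁻³⁴ / 5.709 × 10⁻²⁴ = 1.16 × 10⁻¹⁰ m = 116 pm.

λ = 116 pm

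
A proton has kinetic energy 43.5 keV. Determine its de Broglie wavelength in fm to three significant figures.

KE = 43.5 keV = 6.969 × 10⁻¹⁵ J.
p = √(2mKE) = √(2 × 1.673 × 10⁻²⁷ × 6.969 × 10⁻¹⁵) = 4.829 × 10⁻²¹ kg·m/s.
λ = h/p = 6.626 × 10⁻³⁴ / 4.829 × 10⁻²¹ = 1.37 × 10⁻¹³ m = 137 fm.

λ = 137 fm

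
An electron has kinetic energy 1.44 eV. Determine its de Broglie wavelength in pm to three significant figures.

KE = 1.44 eV = 2.307 × 10⁻¹⁹ J.
p = √(2mKE) = √(2 × 9.109 × 10⁻³¹ × 2.307 × 10⁻¹⁹) = 6.483 × 10⁻²⁵ kg·m/s.
λ = h/p = 6.626 × 10⁻³⁴ / 6.483 × 10⁻²⁵ = 1.02 × 10⁻⁹ m = 1020 pm.

λ = 1020 pm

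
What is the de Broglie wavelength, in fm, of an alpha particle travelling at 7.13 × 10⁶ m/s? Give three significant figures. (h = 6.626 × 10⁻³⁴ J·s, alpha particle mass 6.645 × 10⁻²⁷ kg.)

λ = 14.0 fm

p = mv = 6.645 × 10⁻²⁷ × 7.13 × 10⁶ = 4.738 × 10⁻²⁰ kg·m/s.
λ = h/p = 6.626 × 10⁻³⁴ / 4.738 × 10⁻²⁰ = 1.40 × 10⁻¹⁴ m = 14.0 fm.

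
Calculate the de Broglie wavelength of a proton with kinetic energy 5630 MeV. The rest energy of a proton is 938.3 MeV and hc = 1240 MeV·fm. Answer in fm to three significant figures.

λ = 0.191 fm

Total energy E = KE + m₀c² = 5630 + 938.3 = 6568.3 MeV.
(pc)² = E² − (m₀c²)² = (6568.3)² − (938.3)² = 4.226 × 10⁷ MeV², so pc = 6501 MeV.
λ = hc/(pc) = 1240 MeV·fm / 6501 MeV = 0.191 fm.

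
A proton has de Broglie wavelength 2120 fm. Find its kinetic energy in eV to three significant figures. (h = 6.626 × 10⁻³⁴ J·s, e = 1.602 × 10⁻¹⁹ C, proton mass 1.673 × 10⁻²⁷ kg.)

p = h/λ = 6.626 × 10⁻³⁴ / 2.120 × 10⁻¹² = 3.125 × 10⁻²² kg·m/s.
KE = p²/(2m) = (3.125 × 10⁻²²)² / (2 × 1.673 × 10⁻²⁷) = 2.919 × 10⁻¹⁷ J = 182 eV.

KE = 182 eV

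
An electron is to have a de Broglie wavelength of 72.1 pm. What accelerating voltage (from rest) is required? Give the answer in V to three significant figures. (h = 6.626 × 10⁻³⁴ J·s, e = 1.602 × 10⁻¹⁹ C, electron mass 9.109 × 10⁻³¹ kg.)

V = 289 V

p = h/λ = 6.626 × 10⁻³⁴ / 7.210 × 10⁻¹¹ = 9.190 × 10⁻²⁴ kg·m/s.
KE = p²/(2m) = 4.636 × 10⁻¹⁷ J.
V = KE/e = 4.636 × 10⁻¹⁷ / (1.602 × 10⁻¹⁹) = 289 V.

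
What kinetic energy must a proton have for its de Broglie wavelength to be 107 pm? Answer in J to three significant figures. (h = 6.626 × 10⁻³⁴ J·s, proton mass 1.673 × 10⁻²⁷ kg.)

KE = 1.15 × 10⁻²⁰ J

p = h/λ = 6.626 × 10⁻³⁴ / 1.070 × 10⁻¹⁰ = 6.193 × 10⁻²⁴ kg·m/s.
KE = p²/(2m) = (6.193 × 10⁻²⁴)² / (2 × 1.673 × 10⁻²⁷) = 1.146 × 10⁻²⁰ J = 1.15 × 10⁻²⁰ J.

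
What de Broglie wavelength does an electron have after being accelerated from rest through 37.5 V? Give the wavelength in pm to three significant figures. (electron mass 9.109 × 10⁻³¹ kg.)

λ = 200 pm

KE = eV = 1.602 × 10⁻¹⁹ × 37.50 = 6.008 × 10⁻¹⁸ J.
p = √(2mKE) = √(2 × 9.109 × 10⁻³¹ × 6.008 × 10⁻¹⁸) = 3.308 × 10⁻²⁴ kg·m/s.
λ = h/p = 6.626 × 10⁻³⁴ / 3.308 × 10⁻²⁴ = 2.00 × 10⁻¹⁰ m = 200 pm.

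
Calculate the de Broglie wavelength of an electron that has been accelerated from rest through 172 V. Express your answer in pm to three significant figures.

λ = 93.5 pm

KE = eV = 1.602 × 10⁻¹⁹ × 172.0 = 2.755 × 10⁻¹⁷ J.
p = √(2mKE) = √(2 × 9.109 × 10⁻³¹ × 2.755 × 10⁻¹⁷) = 7.085 × 10⁻²⁴ kg·m/s.
λ = h/p = 6.626 × 10⁻³⁴ / 7.085 × 10⁻²⁴ = 9.35 × 10⁻¹¹ m = 93.5 pm.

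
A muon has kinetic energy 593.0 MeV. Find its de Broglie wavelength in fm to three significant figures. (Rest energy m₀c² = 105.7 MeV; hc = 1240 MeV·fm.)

Total energy E = KE + m₀c² = 593.0 + 105.7 = 698.7 MeV.
(pc)² = E² − (m₀c²)² = (698.7)² − (105.7)² = 4.770 × 10⁵ MeV², so pc = 690.7 MeV.
λ = hc/(pc) = 1240 MeV·fm / 690.7 MeV = 1.80 fm.

λ = 1.80 fm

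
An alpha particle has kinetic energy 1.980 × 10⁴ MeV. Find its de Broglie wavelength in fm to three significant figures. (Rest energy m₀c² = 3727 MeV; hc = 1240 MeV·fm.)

Total energy E = KE + m₀c² = 1.980 × 10⁴ + 3727 = 23527 MeV.
(pc)² = E² − (m₀c²)² = (23527)² − (3727)² = 5.396 × 10⁸ MeV², so pc = 2.323 × 10⁴ MeV.
λ = hc/(pc) = 1240 MeV·fm / 2.323 × 10⁴ MeV = 0.0534 fm.

λ = 0.0534 fm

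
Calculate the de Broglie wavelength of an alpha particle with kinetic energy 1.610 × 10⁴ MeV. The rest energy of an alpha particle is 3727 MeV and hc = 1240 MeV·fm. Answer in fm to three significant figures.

λ = 0.0637 fm

Total energy E = KE + m₀c² = 1.610 × 10⁴ + 3727 = 19827 MeV.
(pc)² = E² − (m₀c²)² = (19827)² − (3727)² = 3.792 × 10⁸ MeV², so pc = 1.947 × 10⁴ MeV.
λ = hc/(pc) = 1240 MeV·fm / 1.947 × 10⁴ MeV = 0.0637 fm.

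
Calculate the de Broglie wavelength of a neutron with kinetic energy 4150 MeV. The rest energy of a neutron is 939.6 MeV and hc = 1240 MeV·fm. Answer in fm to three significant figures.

Total energy E = KE + m₀c² = 4150 + 939.6 = 5089.6 MeV.
(pc)² = E² − (m₀c²)² = (5089.6)² − (939.6)² = 2.502 × 10⁷ MeV², so pc = 5002 MeV.
λ = hc/(pc) = 1240 MeV·fm / 5002 MeV = 0.248 fm.

λ = 0.248 fm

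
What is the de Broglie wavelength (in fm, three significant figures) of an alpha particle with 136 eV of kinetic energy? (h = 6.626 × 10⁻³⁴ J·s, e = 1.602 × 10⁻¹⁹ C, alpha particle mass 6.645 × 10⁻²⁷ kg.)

λ = 1230 fm

KE = 136 eV = 2.179 × 10⁻¹⁷ J.
p = √(2mKE) = √(2 × 6.645 × 10⁻²⁷ × 2.179 × 10⁻¹⁷) = 5.381 × 10⁻²² kg·m/s.
λ = h/p = 6.626 × 10⁻³⁴ / 5.381 × 10⁻²² = 1.23 × 10⁻¹² m = 1230 fm.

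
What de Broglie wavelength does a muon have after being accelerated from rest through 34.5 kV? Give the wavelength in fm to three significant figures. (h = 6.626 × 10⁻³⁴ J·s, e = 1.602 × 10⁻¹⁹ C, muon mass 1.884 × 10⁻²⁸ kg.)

λ = 459 fm

KE = eV = 1.602 × 10⁻¹⁹ × 3.450 × 10⁴ = 5.527 × 10⁻¹⁵ J.
p = √(2mKE) = √(2 × 1.884 × 10⁻²⁸ × 5.527 × 10⁻¹⁵) = 1.443 × 10⁻²¹ kg·m/s.
λ = h/p = 6.626 × 10⁻³⁴ / 1.443 × 10⁻²¹ = 4.59 × 10⁻¹³ m = 459 fm.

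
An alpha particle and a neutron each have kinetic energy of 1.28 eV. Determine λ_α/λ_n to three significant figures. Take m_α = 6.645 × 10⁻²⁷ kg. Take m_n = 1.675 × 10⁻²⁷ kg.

At fixed KE, p = √(2mKE) so λ = h/p ∝ 1/√m.
λ_α/λ_n = √(m_n/m_α) = √(1.675 × 10⁻²⁷/6.645 × 10⁻²⁷) = √(0.2521) = 0.502.

λ_α/λ_n = 0.502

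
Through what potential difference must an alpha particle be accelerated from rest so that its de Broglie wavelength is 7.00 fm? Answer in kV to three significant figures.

V = 2100 kV

p = h/λ = 6.626 × 10⁻³⁴ / 7.000 × 10⁻¹⁵ = 9.466 × 10⁻²⁰ kg·m/s.
KE = p²/(2m) = 6.742 × 10⁻¹³ J.
V = KE/2e = 6.742 × 10⁻¹³ / (2 × 1.602 × 10⁻¹⁹) = 2100 kV.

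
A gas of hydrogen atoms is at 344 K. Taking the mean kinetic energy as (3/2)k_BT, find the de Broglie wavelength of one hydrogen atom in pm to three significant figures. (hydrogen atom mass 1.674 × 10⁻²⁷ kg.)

λ = 136 pm

KE = (3/2)k_BT = 1.5 × 1.381 × 10⁻²³ × 344 = 7.126 × 10⁻²¹ J.
p = √(2mKE) = √(2 × 1.674 × 10⁻²⁷ × 7.126 × 10⁻²¹) = 4.884 × 10⁻²⁴ kg·m/s.
λ = h/p = 1.36 × 10⁻¹⁰ m = 136 pm.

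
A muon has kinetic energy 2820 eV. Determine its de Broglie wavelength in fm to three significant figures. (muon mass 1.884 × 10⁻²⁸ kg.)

KE = 2820 eV = 4.518 × 10⁻¹⁶ J.
p = √(2mKE) = √(2 × 1.884 × 10⁻²⁸ × 4.518 × 10⁻¹⁶) = 4.126 × 10⁻²² kg·m/s.
λ = h/p = 6.626 × 10⁻³⁴ / 4.126 × 10⁻²² = 1.61 × 10⁻¹² m = 1610 fm.

λ = 1610 fm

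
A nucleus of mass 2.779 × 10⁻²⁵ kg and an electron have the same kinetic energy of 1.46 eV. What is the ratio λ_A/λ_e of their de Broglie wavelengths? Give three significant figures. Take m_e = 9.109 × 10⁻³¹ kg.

At fixed KE, p = √(2mKE) so λ = h/p ∝ 1/√m.
λ_A/λ_e = √(m_e/m_A) = √(9.109 × 10⁻³¹/2.779 × 10⁻²⁵) = √(3.278 × 10⁻⁶) = 1.81 × 10⁻³.

λ_A/λ_e = 1.81 × 10⁻³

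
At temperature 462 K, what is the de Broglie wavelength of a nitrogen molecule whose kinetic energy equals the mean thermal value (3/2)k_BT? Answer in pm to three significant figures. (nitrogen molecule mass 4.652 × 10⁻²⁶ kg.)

KE = (3/2)k_BT = 1.5 × 1.381 × 10⁻²³ × 462 = 9.570 × 10⁻²¹ J.
p = √(2mKE) = √(2 × 4.652 × 10⁻²⁶ × 9.570 × 10⁻²¹) = 2.984 × 10⁻²³ kg·m/s.
λ = h/p = 2.22 × 10⁻¹¹ m = 22.2 pm.

λ = 22.2 pm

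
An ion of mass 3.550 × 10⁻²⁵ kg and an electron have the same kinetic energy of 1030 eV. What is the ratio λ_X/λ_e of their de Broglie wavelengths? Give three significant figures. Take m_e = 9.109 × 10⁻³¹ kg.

At fixed KE, p = √(2mKE) so λ = h/p ∝ 1/√m.
λ_X/λ_e = √(m_e/m_X) = √(9.109 × 10⁻³¹/3.550 × 10⁻²⁵) = √(2.566 × 10⁻⁶) = 1.60 × 10⁻³.

λ_X/λ_e = 1.60 × 10⁻³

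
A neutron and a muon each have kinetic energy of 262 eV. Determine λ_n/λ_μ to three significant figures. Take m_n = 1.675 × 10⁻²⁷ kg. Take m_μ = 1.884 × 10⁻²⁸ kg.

λ_n/λ_μ = 0.335

At fixed KE, p = √(2mKE) so λ = h/p ∝ 1/√m.
λ_n/λ_μ = √(m_μ/m_n) = √(1.884 × 10⁻²⁸/1.675 × 10⁻²⁷) = √(0.1125) = 0.335.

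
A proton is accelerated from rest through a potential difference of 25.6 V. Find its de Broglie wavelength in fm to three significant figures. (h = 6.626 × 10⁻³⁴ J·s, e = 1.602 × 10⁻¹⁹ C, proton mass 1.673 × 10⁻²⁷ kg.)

KE = eV = 1.602 × 10⁻¹⁹ × 25.60 = 4.101 × 10⁻¹⁸ J.
p = √(2mKE) = √(2 × 1.673 × 10⁻²⁷ × 4.101 × 10⁻¹⁸) = 1.171 × 10⁻²² kg·m/s.
λ = h/p = 6.626 × 10⁻³⁴ / 1.171 × 10⁻²² = 5.66 × 10⁻¹² m = 5660 fm.

λ = 5660 fm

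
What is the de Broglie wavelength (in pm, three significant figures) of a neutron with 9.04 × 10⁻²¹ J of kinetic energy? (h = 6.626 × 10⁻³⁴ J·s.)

p = √(2mKE) = √(2 × 1.675 × 10⁻²⁷ × 9.040 × 10⁻²¹) = 5.503 × 10⁻²⁴ kg·m/s.
λ = h/p = 6.626 × 10⁻³⁴ / 5.503 × 10⁻²⁴ = 1.20 × 10⁻¹⁰ m = 120 pm.

λ = 120 pm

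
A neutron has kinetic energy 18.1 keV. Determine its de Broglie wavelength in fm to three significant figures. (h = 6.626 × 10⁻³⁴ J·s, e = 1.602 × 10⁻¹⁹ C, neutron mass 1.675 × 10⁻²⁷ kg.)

KE = 18.1 keV = 2.900 × 10⁻¹⁵ J.
p = √(2mKE) = √(2 × 1.675 × 10⁻²⁷ × 2.900 × 10⁻¹⁵) = 3.117 × 10⁻²¹ kg·m/s.
λ = h/p = 6.626 × 10⁻³⁴ / 3.117 × 10⁻²¹ = 2.13 × 10⁻¹³ m = 213 fm.

λ = 213 fm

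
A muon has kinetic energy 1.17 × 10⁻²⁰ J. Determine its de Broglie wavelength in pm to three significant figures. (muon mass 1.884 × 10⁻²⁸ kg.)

λ = 316 pm

p = √(2mKE) = √(2 × 1.884 × 10⁻²⁸ × 1.170 × 10⁻²⁰) = 2.100 × 10⁻²⁴ kg·m/s.
λ = h/p = 6.626 × 10⁻³⁴ / 2.100 × 10⁻²⁴ = 3.16 × 10⁻¹⁰ m = 316 pm.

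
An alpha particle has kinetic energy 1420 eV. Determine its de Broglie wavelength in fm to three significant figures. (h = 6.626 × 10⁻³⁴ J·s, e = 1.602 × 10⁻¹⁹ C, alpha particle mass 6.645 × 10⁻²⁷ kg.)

KE = 1420 eV = 2.275 × 10⁻¹⁶ J.
p = √(2mKE) = √(2 × 6.645 × 10⁻²⁷ × 2.275 × 10⁻¹⁶) = 1.739 × 10⁻²¹ kg·m/s.
λ = h/p = 6.626 × 10⁻³⁴ / 1.739 × 10⁻²¹ = 3.81 × 10⁻¹³ m = 381 fm.

λ = 381 fm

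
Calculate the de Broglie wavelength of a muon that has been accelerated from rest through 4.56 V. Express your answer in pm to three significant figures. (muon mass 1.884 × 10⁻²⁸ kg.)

KE = eV = 1.602 × 10⁻¹⁹ × 4.560 = 7.305 × 10⁻¹⁹ J.
p = √(2mKE) = √(2 × 1.884 × 10⁻²⁸ × 7.305 × 10⁻¹⁹) = 1.659 × 10⁻²³ kg·m/s.
λ = h/p = 6.626 × 10⁻³⁴ / 1.659 × 10⁻²³ = 3.99 × 10⁻¹¹ m = 39.9 pm.

λ = 39.9 pm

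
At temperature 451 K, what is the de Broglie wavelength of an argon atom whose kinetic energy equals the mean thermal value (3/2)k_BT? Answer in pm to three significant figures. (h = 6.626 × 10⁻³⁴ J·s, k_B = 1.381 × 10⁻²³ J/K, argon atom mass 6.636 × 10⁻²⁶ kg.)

KE = (3/2)k_BT = 1.5 × 1.381 × 10⁻²³ × 451 = 9.342 × 10⁻²¹ J.
p = √(2mKE) = √(2 × 6.636 × 10⁻²⁶ × 9.342 × 10⁻²¹) = 3.521 × 10⁻²³ kg·m/s.
λ = h/p = 1.88 × 10⁻¹¹ m = 18.8 pm.

λ = 18.8 pm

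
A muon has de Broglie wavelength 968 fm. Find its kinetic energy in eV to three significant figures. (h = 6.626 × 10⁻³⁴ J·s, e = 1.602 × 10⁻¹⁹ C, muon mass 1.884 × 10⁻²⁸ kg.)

p = h/λ = 6.626 × 10⁻³⁴ / 9.680 × 10⁻¹³ = 6.845 × 10⁻²² kg·m/s.
KE = p²/(2m) = (6.845 × 10⁻²²)² / (2 × 1.884 × 10⁻²⁸) = 1.243 × 10⁻¹⁵ J = 7760 eV.

KE = 7760 eV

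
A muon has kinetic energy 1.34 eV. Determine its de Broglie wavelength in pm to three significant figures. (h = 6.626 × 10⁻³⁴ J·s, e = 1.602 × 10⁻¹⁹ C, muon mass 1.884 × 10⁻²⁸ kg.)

λ = 73.7 pm

KE = 1.34 eV = 2.147 × 10⁻¹⁹ J.
p = √(2mKE) = √(2 × 1.884 × 10⁻²⁸ × 2.147 × 10⁻¹⁹) = 8.994 × 10⁻²⁴ kg·m/s.
λ = h/p = 6.626 × 10⁻³⁴ / 8.994 × 10⁻²⁴ = 7.37 × 10⁻¹¹ m = 73.7 pm.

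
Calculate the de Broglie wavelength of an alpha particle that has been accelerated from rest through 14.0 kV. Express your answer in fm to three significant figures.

λ = 85.8 fm

KE = 2eV = 2 × 1.602 × 10⁻¹⁹ × 1.400 × 10⁴ = 4.486 × 10⁻¹⁵ J.
p = √(2mKE) = √(2 × 6.645 × 10⁻²⁷ × 4.486 × 10⁻¹⁵) = 7.721 × 10⁻²¹ kg·m/s.
λ = h/p = 6.626 × 10⁻³⁴ / 7.721 × 10⁻²¹ = 8.58 × 10⁻¹⁴ m = 85.8 fm.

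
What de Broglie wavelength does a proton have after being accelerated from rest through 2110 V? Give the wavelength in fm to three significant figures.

λ = 623 fm

KE = eV = 1.602 × 10⁻¹⁹ × 2110 = 3.380 × 10⁻¹⁶ J.
p = √(2mKE) = √(2 × 1.673 × 10⁻²⁷ × 3.380 × 10⁻¹⁶) = 1.063 × 10⁻²¹ kg·m/s.
λ = h/p = 6.626 × 10⁻³⁴ / 1.063 × 10⁻²¹ = 6.23 × 10⁻¹³ m = 623 fm.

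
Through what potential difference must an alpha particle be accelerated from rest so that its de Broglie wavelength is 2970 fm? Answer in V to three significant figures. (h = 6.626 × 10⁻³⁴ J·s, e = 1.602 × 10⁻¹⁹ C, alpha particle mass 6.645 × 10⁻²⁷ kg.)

V = 11.7 V

p = h/λ = 6.626 × 10⁻³⁴ / 2.970 × 10⁻¹² = 2.231 × 10⁻²² kg·m/s.
KE = p²/(2m) = 3.745 × 10⁻¹⁸ J.
V = KE/2e = 3.745 × 10⁻¹⁸ / (2 × 1.602 × 10⁻¹⁹) = 11.7 V.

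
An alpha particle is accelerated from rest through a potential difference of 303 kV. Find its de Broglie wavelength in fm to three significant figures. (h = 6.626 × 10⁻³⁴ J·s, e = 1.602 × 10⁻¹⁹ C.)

λ = 18.4 fm

KE = 2eV = 2 × 1.602 × 10⁻¹⁹ × 3.030 × 10⁵ = 9.708 × 10⁻¹⁴ J.
p = √(2mKE) = √(2 × 6.645 × 10⁻²⁷ × 9.708 × 10⁻¹⁴) = 3.592 × 10⁻²⁰ kg·m/s.
λ = h/p = 6.626 × 10⁻³⁴ / 3.592 × 10⁻²⁰ = 1.84 × 10⁻¹⁴ m = 18.4 fm.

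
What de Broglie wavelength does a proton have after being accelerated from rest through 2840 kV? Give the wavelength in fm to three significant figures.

λ = 17.0 fm

KE = eV = 1.602 × 10⁻¹⁹ × 2.840 × 10⁶ = 4.550 × 10⁻¹³ J.
p = √(2mKE) = √(2 × 1.673 × 10⁻²⁷ × 4.550 × 10⁻¹³) = 3.902 × 10⁻²⁰ kg·m/s.
λ = h/p = 6.626 × 10⁻³⁴ / 3.902 × 10⁻²⁰ = 1.70 × 10⁻¹⁴ m = 17.0 fm.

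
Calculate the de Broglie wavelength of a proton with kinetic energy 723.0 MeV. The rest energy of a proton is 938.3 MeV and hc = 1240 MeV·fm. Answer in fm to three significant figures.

λ = 0.904 fm

Total energy E = KE + m₀c² = 723.0 + 938.3 = 1661.3 MeV.
(pc)² = E² − (m₀c²)² = (1661.3)² − (938.3)² = 1.880 × 10⁶ MeV², so pc = 1371 MeV.
λ = hc/(pc) = 1240 MeV·fm / 1371 MeV = 0.904 fm.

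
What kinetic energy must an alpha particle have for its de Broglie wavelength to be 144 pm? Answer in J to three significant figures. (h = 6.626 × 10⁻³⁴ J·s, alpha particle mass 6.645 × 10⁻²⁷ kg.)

KE = 1.59 × 10⁻²¹ J

p = h/λ = 6.626 × 10⁻³⁴ / 1.440 × 10⁻¹⁰ = 4.601 × 10⁻²⁴ kg·m/s.
KE = p²/(2m) = (4.601 × 10⁻²⁴)² / (2 × 6.645 × 10⁻²⁷) = 1.593 × 10⁻²¹ J = 1.59 × 10⁻²¹ J.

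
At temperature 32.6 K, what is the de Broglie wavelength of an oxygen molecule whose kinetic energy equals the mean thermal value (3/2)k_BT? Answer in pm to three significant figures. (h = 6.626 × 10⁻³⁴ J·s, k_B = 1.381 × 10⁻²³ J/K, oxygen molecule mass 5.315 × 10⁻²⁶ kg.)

λ = 78.2 pm

KE = (3/2)k_BT = 1.5 × 1.381 × 10⁻²³ × 32.6 = 6.753 × 10⁻²² J.
p = √(2mKE) = √(2 × 5.315 × 10⁻²⁶ × 6.753 × 10⁻²²) = 8.473 × 10⁻²⁴ kg·m/s.
λ = h/p = 7.82 × 10⁻¹¹ m = 78.2 pm.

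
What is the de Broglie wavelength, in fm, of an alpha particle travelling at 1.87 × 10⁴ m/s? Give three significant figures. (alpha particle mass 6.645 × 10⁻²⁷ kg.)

λ = 5330 fm

p = mv = 6.645 × 10⁻²⁷ × 1.87 × 10⁴ = 1.243 × 10⁻²² kg·m/s.
λ = h/p = 6.626 × 10⁻³⁴ / 1.243 × 10⁻²² = 5.33 × 10⁻¹² m = 5330 fm.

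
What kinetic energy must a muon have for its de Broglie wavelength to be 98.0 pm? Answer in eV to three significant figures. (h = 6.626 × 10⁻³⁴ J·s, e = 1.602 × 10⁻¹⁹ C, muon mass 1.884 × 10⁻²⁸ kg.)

KE = 0.757 eV

p = h/λ = 6.626 × 10⁻³⁴ / 9.800 × 10⁻¹¹ = 6.761 × 10⁻²⁴ kg·m/s.
KE = p²/(2m) = (6.761 × 10⁻²⁴)² / (2 × 1.884 × 10⁻²⁸) = 1.213 × 10⁻¹⁹ J = 0.757 eV.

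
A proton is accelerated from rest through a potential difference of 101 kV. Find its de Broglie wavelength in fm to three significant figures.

KE = eV = 1.602 × 10⁻¹⁹ × 1.010 × 10⁵ = 1.618 × 10⁻¹⁴ J.
p = √(2mKE) = √(2 × 1.673 × 10⁻²⁷ × 1.618 × 10⁻¹⁴) = 7.358 × 10⁻²¹ kg·m/s.
λ = h/p = 6.626 × 10⁻³⁴ / 7.358 × 10⁻²¹ = 9.01 × 10⁻¹⁴ m = 90.1 fm.

λ = 90.1 fm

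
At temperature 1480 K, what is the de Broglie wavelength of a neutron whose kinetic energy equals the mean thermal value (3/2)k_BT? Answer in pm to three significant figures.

KE = (3/2)k_BT = 1.5 × 1.381 × 10⁻²³ × 1480 = 3.066 × 10⁻²⁰ J.
p = √(2mKE) = √(2 × 1.675 × 10⁻²⁷ × 3.066 × 10⁻²⁰) = 1.013 × 10⁻²³ kg·m/s.
λ = h/p = 6.54 × 10⁻¹¹ m = 65.4 pm.

λ = 65.4 pm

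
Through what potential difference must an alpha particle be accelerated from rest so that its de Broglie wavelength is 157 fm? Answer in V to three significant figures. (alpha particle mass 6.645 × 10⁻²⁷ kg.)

V = 4180 V

p = h/λ = 6.626 × 10⁻³⁴ / 1.570 × 10⁻¹³ = 4.220 × 10⁻²¹ kg·m/s.
KE = p²/(2m) = 1.340 × 10⁻¹⁵ J.
V = KE/2e = 1.340 × 10⁻¹⁵ / (2 × 1.602 × 10⁻¹⁹) = 4180 V.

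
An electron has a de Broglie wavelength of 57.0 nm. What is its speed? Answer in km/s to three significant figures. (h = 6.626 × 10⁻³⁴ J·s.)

p = h/λ = 6.626 × 10⁻³⁴ / 5.700 × 10⁻⁸ = 1.162 × 10⁻²⁶ kg·m/s.
v = p/m = 1.162 × 10⁻²⁶ / 9.109 × 10⁻³¹ = 1.28 × 10⁴ m/s = 12.8 km/s.

v = 12.8 km/s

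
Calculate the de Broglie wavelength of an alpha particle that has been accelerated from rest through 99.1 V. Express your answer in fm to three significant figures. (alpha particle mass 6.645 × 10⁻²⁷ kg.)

KE = 2eV = 2 × 1.602 × 10⁻¹⁹ × 99.10 = 3.175 × 10⁻¹⁷ J.
p = √(2mKE) = √(2 × 6.645 × 10⁻²⁷ × 3.175 × 10⁻¹⁷) = 6.496 × 10⁻²² kg·m/s.
λ = h/p = 6.626 × 10⁻³⁴ / 6.496 × 10⁻²² = 1.02 × 10⁻¹² m = 1020 fm.

λ = 1020 fm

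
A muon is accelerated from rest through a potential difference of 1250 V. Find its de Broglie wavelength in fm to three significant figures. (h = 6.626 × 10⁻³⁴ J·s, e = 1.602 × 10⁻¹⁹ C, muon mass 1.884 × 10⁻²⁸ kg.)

λ = 2410 fm

KE = eV = 1.602 × 10⁻¹⁹ × 1250 = 2.003 × 10⁻¹⁶ J.
p = √(2mKE) = √(2 × 1.884 × 10⁻²⁸ × 2.003 × 10⁻¹⁶) = 2.747 × 10⁻²² kg·m/s.
λ = h/p = 6.626 × 10⁻³⁴ / 2.747 × 10⁻²² = 2.41 × 10⁻¹² m = 2410 fm.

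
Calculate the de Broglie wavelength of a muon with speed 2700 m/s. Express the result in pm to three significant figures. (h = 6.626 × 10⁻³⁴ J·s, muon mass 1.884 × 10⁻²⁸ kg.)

λ = 1300 pm

p = mv = 1.884 × 10⁻²⁸ × 2700 = 5.087 × 10⁻²⁵ kg·m/s.
λ = h/p = 6.626 × 10⁻³⁴ / 5.087 × 10⁻²⁵ = 1.30 × 10⁻⁹ m = 1300 pm.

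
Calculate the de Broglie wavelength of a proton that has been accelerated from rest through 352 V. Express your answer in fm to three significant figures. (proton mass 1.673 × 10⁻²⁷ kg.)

λ = 1530 fm

KE = eV = 1.602 × 10⁻¹⁹ × 352.0 = 5.639 × 10⁻¹⁷ J.
p = √(2mKE) = √(2 × 1.673 × 10⁻²⁷ × 5.639 × 10⁻¹⁷) = 4.344 × 10⁻²² kg·m/s.
λ = h/p = 6.626 × 10⁻³⁴ / 4.344 × 10⁻²² = 1.53 × 10⁻¹² m = 1530 fm.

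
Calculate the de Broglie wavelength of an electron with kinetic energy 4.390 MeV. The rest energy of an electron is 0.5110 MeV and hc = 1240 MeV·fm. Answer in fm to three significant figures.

Total energy E = KE + m₀c² = 4.390 + 0.5110 = 4.9010 MeV.
(pc)² = E² − (m₀c²)² = (4.9010)² − (0.5110)² = 23.76 MeV², so pc = 4.874 MeV.
λ = hc/(pc) = 1240 MeV·fm / 4.874 MeV = 254 fm.

λ = 254 fm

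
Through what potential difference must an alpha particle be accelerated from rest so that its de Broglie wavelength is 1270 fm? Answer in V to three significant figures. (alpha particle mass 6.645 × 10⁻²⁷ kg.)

p = h/λ = 6.626 × 10⁻³⁴ / 1.270 × 10⁻¹² = 5.217 × 10⁻²² kg·m/s.
KE = p²/(2m) = 2.048 × 10⁻¹⁷ J.
V = KE/2e = 2.048 × 10⁻¹⁷ / (2 × 1.602 × 10⁻¹⁹) = 63.9 V.

V = 63.9 V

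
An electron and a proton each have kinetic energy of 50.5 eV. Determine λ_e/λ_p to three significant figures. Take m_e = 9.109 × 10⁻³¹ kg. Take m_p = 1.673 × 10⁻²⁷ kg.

At fixed KE, p = √(2mKE) so λ = h/p ∝ 1/√m.
λ_e/λ_p = √(m_p/m_e) = √(1.673 × 10⁻²⁷/9.109 × 10⁻³¹) = √(1837) = 42.9.

λ_e/λ_p = 42.9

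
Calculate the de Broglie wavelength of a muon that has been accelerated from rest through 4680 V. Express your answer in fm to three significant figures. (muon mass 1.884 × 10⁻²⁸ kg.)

KE = eV = 1.602 × 10⁻¹⁹ × 4680 = 7.497 × 10⁻¹⁶ J.
p = √(2mKE) = √(2 × 1.884 × 10⁻²⁸ × 7.497 × 10⁻¹⁶) = 5.315 × 10⁻²² kg·m/s.
λ = h/p = 6.626 × 10⁻³⁴ / 5.315 × 10⁻²² = 1.25 × 10⁻¹² m = 1250 fm.

λ = 1250 fm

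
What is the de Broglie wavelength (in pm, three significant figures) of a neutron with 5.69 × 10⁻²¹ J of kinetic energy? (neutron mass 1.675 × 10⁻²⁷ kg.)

p = √(2mKE) = √(2 × 1.675 × 10⁻²⁷ × 5.690 × 10⁻²¹) = 4.366 × 10⁻²⁴ kg·m/s.
λ = h/p = 6.626 × 10⁻³⁴ / 4.366 × 10⁻²⁴ = 1.52 × 10⁻¹⁰ m = 152 pm.

λ = 152 pm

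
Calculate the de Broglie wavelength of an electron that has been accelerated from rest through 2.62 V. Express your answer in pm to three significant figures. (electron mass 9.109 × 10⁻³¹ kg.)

λ = 758 pm

KE = eV = 1.602 × 10⁻¹⁹ × 2.620 = 4.197 × 10⁻¹⁹ J.
p = √(2mKE) = √(2 × 9.109 × 10⁻³¹ × 4.197 × 10⁻¹⁹) = 8.744 × 10⁻²⁵ kg·m/s.
λ = h/p = 6.626 × 10⁻³⁴ / 8.744 × 10⁻²⁵ = 7.58 × 10⁻¹⁰ m = 758 pm.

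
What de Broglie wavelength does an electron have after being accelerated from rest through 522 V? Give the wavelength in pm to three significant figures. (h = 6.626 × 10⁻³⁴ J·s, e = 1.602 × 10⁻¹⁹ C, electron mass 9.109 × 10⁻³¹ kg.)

λ = 53.7 pm

KE = eV = 1.602 × 10⁻¹⁹ × 522.0 = 8.362 × 10⁻¹⁷ J.
p = √(2mKE) = √(2 × 9.109 × 10⁻³¹ × 8.362 × 10⁻¹⁷) = 1.234 × 10⁻²³ kg·m/s.
λ = h/p = 6.626 × 10⁻³⁴ / 1.234 × 10⁻²³ = 5.37 × 10⁻¹¹ m = 53.7 pm.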